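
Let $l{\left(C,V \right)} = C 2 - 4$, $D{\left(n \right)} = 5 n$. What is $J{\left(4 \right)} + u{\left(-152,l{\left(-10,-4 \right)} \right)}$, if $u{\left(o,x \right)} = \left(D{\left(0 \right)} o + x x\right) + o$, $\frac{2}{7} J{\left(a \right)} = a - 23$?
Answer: $\frac{715}{2} \approx 357.5$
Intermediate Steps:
$l{\left(C,V \right)} = -4 + 2 C$ ($l{\left(C,V \right)} = 2 C - 4 = -4 + 2 C$)
$J{\left(a \right)} = - \frac{161}{2} + \frac{7 a}{2}$ ($J{\left(a \right)} = \frac{7 \left(a - 23\right)}{2} = \frac{7 \left(-23 + a\right)}{2} = - \frac{161}{2} + \frac{7 a}{2}$)
$u{\left(o,x \right)} = o + x^{2}$ ($u{\left(o,x \right)} = \left(5 \cdot 0 o + x x\right) + o = \left(0 o + x^{2}\right) + o = \left(0 + x^{2}\right) + o = x^{2} + o = o + x^{2}$)
$J{\left(4 \right)} + u{\left(-152,l{\left(-10,-4 \right)} \right)} = \left(- \frac{161}{2} + \frac{7}{2} \cdot 4\right) - \left(152 - \left(-4 + 2 \left(-10\right)\right)^{2}\right) = \left(- \frac{161}{2} + 14\right) - \left(152 - \left(-4 - 20\right)^{2}\right) = - \frac{133}{2} - \left(152 - \left(-24\right)^{2}\right) = - \frac{133}{2} + \left(-152 + 576\right) = - \frac{133}{2} + 424 = \frac{715}{2}$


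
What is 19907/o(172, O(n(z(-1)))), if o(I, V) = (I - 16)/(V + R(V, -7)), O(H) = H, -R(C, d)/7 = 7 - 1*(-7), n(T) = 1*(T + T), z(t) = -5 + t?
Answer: -1094885/78 ≈ -14037.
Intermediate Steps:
n(T) = 2*T (n(T) = 1*(2*T) = 2*T)
R(C, d) = -98 (R(C, d) = -7*(7 - 1*(-7)) = -7*(7 + 7) = -7*14 = -98)
o(I, V) = (-16 + I)/(-98 + V) (o(I, V) = (I - 16)/(V - 98) = (-16 + I)/(-98 + V))
19907/o(172, O(n(z(-1)))) = 19907/(((-16 + 172)/(-98 + 2*(-5 - 1)))) = 19907/((156/(-98 + 2*(-6)))) = 19907/((156/(-98 - 12))) = 19907/((156/(-110))) = 19907/((-1/110*156)) = 19907/(-78/55) = 19907*(-55/78) = -1094885/78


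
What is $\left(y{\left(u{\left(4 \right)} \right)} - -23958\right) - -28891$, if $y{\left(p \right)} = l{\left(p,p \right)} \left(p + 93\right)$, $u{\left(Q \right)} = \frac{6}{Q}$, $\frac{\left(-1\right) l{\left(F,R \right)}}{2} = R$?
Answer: $\frac{105131}{2} \approx 52566.0$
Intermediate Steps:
$l{\left(F,R \right)} = - 2 R$
$y{\left(p \right)} = - 2 p \left(93 + p\right)$ ($y{\left(p \right)} = - 2 p \left(p + 93\right) = - 2 p \left(93 + p\right)$)
$\left(y{\left(u{\left(4 \right)} \right)} - -23958\right) - -28891 = \left(- 2 \cdot \frac{6}{4} \left(93 + \frac{6}{4}\right) - -23958\right) - -28891 = \left(- 2 \cdot 6 \cdot \frac{1}{4} \left(93 + 6 \cdot \frac{1}{4}\right) + 23958\right) + 28891 = \left(\left(-2\right) \frac{3}{2} \left(93 + \frac{3}{2}\right) + 23958\right) + 28891 = \left(\left(-2\right) \frac{3}{2} \cdot \frac{189}{2} + 23958\right) + 28891 = \left(- \frac{567}{2} + 23958\right) + 28891 = \frac{47349}{2} + 28891 = \frac{105131}{2}$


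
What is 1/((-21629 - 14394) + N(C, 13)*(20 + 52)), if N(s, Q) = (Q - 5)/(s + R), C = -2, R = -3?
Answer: -5/180691 ≈ -2.7672e-5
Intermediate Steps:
N(s, Q) = (-5 + Q)/(-3 + s) (N(s, Q) = (Q - 5)/(s - 3) = (-5 + Q)/(-3 + s))
1/((-21629 - 14394) + N(C, 13)*(20 + 52)) = 1/((-21629 - 14394) + ((-5 + 13)/(-3 - 2))*(20 + 52)) = 1/(-36023 + (8/(-5))*72) = 1/(-36023 - ⅕*8*72) = 1/(-36023 - 8/5*72) = 1/(-36023 - 576/5) = 1/(-180691/5) = -5/180691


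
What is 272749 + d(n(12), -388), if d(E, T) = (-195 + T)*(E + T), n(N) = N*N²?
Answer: -508471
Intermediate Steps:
n(N) = N³
272749 + d(n(12), -388) = 272749 + ((-388)² - 195*12³ - 195*(-388) + 12³*(-388)) = 272749 + (150544 - 195*1728 + 75660 + 1728*(-388)) = 272749 + (150544 - 336960 + 75660 - 670464) = 272749 - 781220 = -508471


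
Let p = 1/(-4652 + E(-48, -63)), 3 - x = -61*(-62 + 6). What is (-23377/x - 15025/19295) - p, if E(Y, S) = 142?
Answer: 360613729547/59400159170 ≈ 6.0709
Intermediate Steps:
x = -3413 (x = 3 - (-61)*(-62 + 6) = 3 - (-61)*(-56) = 3 - 1*3416 = 3 - 3416 = -3413)
p = -1/4510 (p = 1/(-4652 + 142) = 1/(-4510) = -1/4510 ≈ -0.00022173)
(-23377/x - 15025/19295) - p = (-23377/(-3413) - 15025/19295) - 1*(-1/4510) = (-23377*(-1/3413) - 15025*1/19295) + 1/4510 = (23377/3413 - 3005/3859) + 1/4510 = 79955778/13170767 + 1/4510 = 360613729547/59400159170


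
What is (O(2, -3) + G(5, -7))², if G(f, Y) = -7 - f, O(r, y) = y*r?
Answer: 324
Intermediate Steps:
O(r, y) = r*y
(O(2, -3) + G(5, -7))² = (2*(-3) + (-7 - 1*5))² = (-6 + (-7 - 5))² = (-6 - 12)² = (-18)² = 324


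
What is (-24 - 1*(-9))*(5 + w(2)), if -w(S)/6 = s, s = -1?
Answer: -165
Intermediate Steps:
w(S) = 6 (w(S) = -6*(-1) = 6)
(-24 - 1*(-9))*(5 + w(2)) = (-24 - 1*(-9))*(5 + 6) = (-24 + 9)*11 = -15*11 = -165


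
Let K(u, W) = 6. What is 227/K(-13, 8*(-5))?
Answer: 227/6 ≈ 37.833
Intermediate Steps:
227/K(-13, 8*(-5)) = 227/6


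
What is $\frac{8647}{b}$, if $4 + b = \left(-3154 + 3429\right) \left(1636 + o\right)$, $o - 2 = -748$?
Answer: $\frac{8647}{244746} \approx 0.035331$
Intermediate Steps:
$o = -746$ ($o = 2 - 748 = -746$)
$b = 244746$ ($b = -4 + \left(-3154 + 3429\right) \left(1636 - 746\right) = -4 + 275 \cdot 890 = -4 + 244750 = 244746$)
$\frac{8647}{b} = \frac{8647}{244746}$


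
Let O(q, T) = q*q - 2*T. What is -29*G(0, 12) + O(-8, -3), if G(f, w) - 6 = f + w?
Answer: -452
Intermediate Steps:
G(f, w) = 6 + f + w (G(f, w) = 6 + (f + w) = 6 + f + w)
O(q, T) = q² - 2*T
-29*G(0, 12) + O(-8, -3) = -29*(6 + 0 + 12) + ((-8)² - 2*(-3)) = -29*18 + (64 + 6) = -522 + 70 = -452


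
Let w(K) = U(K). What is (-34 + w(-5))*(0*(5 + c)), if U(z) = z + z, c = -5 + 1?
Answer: 0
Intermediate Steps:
c = -4
U(z) = 2*z
w(K) = 2*K
(-34 + w(-5))*(0*(5 + c)) = (-34 + 2*(-5))*(0*(5 - 4)) = (-34 - 10)*(0*1) = -44*0 = 0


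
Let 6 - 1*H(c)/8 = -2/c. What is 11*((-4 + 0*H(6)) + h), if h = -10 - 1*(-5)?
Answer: -99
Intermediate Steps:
H(c) = 48 + 16/c (H(c) = 48 - (-16)/c = 48 + 16/c)
h = -5 (h = -10 + 5 = -5)
11*((-4 + 0*H(6)) + h) = 11*((-4 + 0*(48 + 16/6)) - 5) = 11*((-4 + 0*(48 + 16*(1/6))) - 5) = 11*((-4 + 0*(48 + 8/3)) - 5) = 11*((-4 + 0*(152/3)) - 5) = 11*((-4 + 0) - 5) = 11*(-4 - 5) = 11*(-9) = -99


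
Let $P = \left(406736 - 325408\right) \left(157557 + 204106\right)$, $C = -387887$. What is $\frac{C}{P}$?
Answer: $- \frac{387887}{29413328464} \approx -1.3187 \cdot 10^{-5}$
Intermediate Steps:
$P = 29413328464$ ($P = 81328 \cdot 361663 = 29413328464$)
$\frac{C}{P} = - \frac{387887}{29413328464}$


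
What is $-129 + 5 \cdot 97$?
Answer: $356$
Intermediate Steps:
$-129 + 5 \cdot 97 = -129 + 485 = 356$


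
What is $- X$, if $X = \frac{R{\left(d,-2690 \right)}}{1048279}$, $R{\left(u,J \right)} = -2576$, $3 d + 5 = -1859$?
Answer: $\frac{2576}{1048279} \approx 0.0024574$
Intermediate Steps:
$d = - \frac{1864}{3}$ ($d = - \frac{5}{3} + \frac{1}{3} \left(-1859\right) = - \frac{5}{3} - \frac{1859}{3} = - \frac{1864}{3} \approx -621.33$)
$X = - \frac{2576}{1048279} \approx -0.0024574$
$- X = \left(-1\right) \left(- \frac{2576}{1048279}\right) = \frac{2576}{1048279}$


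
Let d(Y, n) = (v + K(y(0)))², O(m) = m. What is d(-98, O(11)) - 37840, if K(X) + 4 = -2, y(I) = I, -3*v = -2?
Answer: -340304/9 ≈ -37812.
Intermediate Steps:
v = ⅔ (v = -⅓*(-2) = ⅔ ≈ 0.66667)
K(X) = -6 (K(X) = -4 - 2 = -6)
d(Y, n) = 256/9 (d(Y, n) = (⅔ - 6)² = (-16/3)² = 256/9)
d(-98, O(11)) - 37840 = 256/9 - 37840 = -340304/9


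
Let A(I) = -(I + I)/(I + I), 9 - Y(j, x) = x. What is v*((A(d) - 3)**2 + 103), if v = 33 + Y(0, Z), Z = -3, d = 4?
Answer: 5355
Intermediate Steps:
Y(j, x) = 9 - x
A(I) = -1 (A(I) = -2*I/(2*I) = -2*I*1/(2*I) = -1*1 = -1)
v = 45 (v = 33 + (9 - 1*(-3)) = 33 + (9 + 3) = 33 + 12 = 45)
v*((A(d) - 3)**2 + 103) = 45*((-1 - 3)**2 + 103) = 45*((-4)**2 + 103) = 45*(16 + 103) = 45*119 = 5355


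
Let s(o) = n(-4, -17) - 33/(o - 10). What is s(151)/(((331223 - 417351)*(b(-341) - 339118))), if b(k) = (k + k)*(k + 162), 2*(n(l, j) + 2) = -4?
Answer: -199/878581392640 ≈ -2.2650e-10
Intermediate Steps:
n(l, j) = -4 (n(l, j) = -2 + (½)*(-4) = -2 - 2 = -4)
b(k) = 2*k*(162 + k) (b(k) = (2*k)*(162 + k) = 2*k*(162 + k))
s(o) = -4 - 33/(-10 + o) (s(o) = -4 - 33/(o - 10) = -4 - 33/(-10 + o))
s(151)/(((331223 - 417351)*(b(-341) - 339118))) = ((7 - 4*151)/(-10 + 151))/(((331223 - 417351)*(2*(-341)*(162 - 341) - 339118))) = ((7 - 604)/141)/((-86128*(2*(-341)*(-179) - 339118))) = ((1/141)*(-597))/((-86128*(122078 - 339118))) = -199/(47*((-86128*(-217040)))) = -199/47/18693221120 = -199/47*1/18693221120 = -199/878581392640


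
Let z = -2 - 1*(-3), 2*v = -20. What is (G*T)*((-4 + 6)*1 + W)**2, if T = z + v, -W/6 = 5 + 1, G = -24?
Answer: 249696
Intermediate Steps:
v = -10 (v = (1/2)*(-20) = -10)
W = -36 (W = -6*(5 + 1) = -6*6 = -36)
z = 1 (z = -2 + 3 = 1)
T = -9 (T = 1 - 10 = -9)
(G*T)*((-4 + 6)*1 + W)**2 = (-24*(-9))*((-4 + 6)*1 - 36)**2 = 216*(2*1 - 36)**2 = 216*(2 - 36)**2 = 216*(-34)**2 = 216*1156 = 249696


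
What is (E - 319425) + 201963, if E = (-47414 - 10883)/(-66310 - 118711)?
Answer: -21732878405/185021 ≈ -1.1746e+5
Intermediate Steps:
E = 58297/185021 (E = -58297/(-185021) = -58297*(-1/185021) = 58297/185021 ≈ 0.31508)
(E - 319425) + 201963 = (58297/185021 - 319425) + 201963 = -59100274628/185021 + 201963 = -21732878405/185021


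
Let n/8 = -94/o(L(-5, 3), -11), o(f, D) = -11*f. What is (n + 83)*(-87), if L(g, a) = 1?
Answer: -144855/11 ≈ -13169.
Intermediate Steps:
n = 752/11 (n = 8*(-94/((-11*1))) = 8*(-94/(-11)) = 8*(-94*(-1/11)) = 8*(94/11) = 752/11 ≈ 68.364)
(n + 83)*(-87) = (752/11 + 83)*(-87) = (1665/11)*(-87) = -144855/11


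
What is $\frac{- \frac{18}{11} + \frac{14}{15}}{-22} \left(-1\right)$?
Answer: $- \frac{58}{1815} \approx -0.031956$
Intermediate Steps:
$\frac{- \frac{18}{11} + \frac{14}{15}}{-22} \left(-1\right) = \left(\left(-18\right) \frac{1}{11} + 14 \cdot \frac{1}{15}\right) \left(- \frac{1}{22}\right) \left(-1\right) = \left(- \frac{18}{11} + \frac{14}{15}\right) \left(- \frac{1}{22}\right) \left(-1\right) = \left(- \frac{116}{165}\right) \left(- \frac{1}{22}\right) \left(-1\right) = \frac{58}{1815} \left(-1\right) = - \frac{58}{1815}$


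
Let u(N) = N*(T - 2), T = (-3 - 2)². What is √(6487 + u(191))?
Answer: 8*√170 ≈ 104.31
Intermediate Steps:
T = 25 (T = (-5)² = 25)
u(N) = 23*N (u(N) = N*(25 - 2) = N*23 = 23*N)
√(6487 + u(191)) = √(6487 + 23*191) = √(6487 + 4393) = √10880 = 8*√170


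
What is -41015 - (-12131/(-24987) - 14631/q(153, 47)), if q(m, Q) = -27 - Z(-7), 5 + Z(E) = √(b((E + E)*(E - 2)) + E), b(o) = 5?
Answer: (-1024853936*√2 + 22912371389*I)/(24987*(√2 - 22*I)) ≈ -41678.0 + 42.575*I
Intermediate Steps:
Z(E) = -5 + √(5 + E)
q(m, Q) = -22 - I*√2 (q(m, Q) = -27 - (-5 + √(5 - 7)) = -27 - (-5 + √(-2)) = -27 - (-5 + I*√2) = -27 + (5 - I*√2) = -22 - I*√2)
-41015 - (-12131/(-24987) - 14631/q(153, 47)) = -41015 - (-12131/(-24987) - 14631/(-22 - I*√2)) = -41015 - (-12131*(-1/24987) - 14631/(-22 - I*√2)) = -41015 - (12131/24987 - 14631/(-22 - I*√2)) = -41015 + (-12131/24987 + 14631/(-22 - I*√2)) = -1024853936/24987 + 14631/(-22 - I*√2)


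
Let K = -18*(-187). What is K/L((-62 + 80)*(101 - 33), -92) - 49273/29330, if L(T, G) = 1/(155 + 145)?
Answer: 4231054961/4190 ≈ 1.0098e+6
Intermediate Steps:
L(T, G) = 1/300
K = 3366
K/L((-62 + 80)*(101 - 33), -92) - 49273/29330 = 3366/(1/300) - 49273/29330 = 3366*300 - 49273*1/29330 = 1009800 - 7039/4190 = 4231054961/4190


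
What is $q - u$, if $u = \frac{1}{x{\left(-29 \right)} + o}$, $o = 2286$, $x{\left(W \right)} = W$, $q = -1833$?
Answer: $- \frac{4137082}{2257} \approx -1833.0$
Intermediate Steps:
$u = \frac{1}{2257}$ ($u = \frac{1}{-29 + 2286} = \frac{1}{2257} \approx 0.00044307$)
$q - u = -1833 - \frac{1}{2257} = - \frac{4137082}{2257}$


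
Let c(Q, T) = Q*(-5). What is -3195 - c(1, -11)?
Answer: -3190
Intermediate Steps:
c(Q, T) = -5*Q
-3195 - c(1, -11) = -3195 - (-5) = -3195 - 1*(-5) = -3195 + 5 = -3190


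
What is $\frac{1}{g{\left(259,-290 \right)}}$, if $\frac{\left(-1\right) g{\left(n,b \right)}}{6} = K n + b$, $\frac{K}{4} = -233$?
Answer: $\frac{1}{1450068} \approx 6.8962 \cdot 10^{-7}$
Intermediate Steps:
$K = -932$ ($K = 4 \left(-233\right) = -932$)
$g{\left(n,b \right)} = - 6 b + 5592 n$ ($g{\left(n,b \right)} = - 6 \left(- 932 n + b\right) = - 6 \left(b - 932 n\right) = - 6 b + 5592 n$)
$\frac{1}{g{\left(259,-290 \right)}} = \frac{1}{\left(-6\right) \left(-290\right) + 5592 \cdot 259} = \frac{1}{1740 + 1448328} = \frac{1}{1450068}$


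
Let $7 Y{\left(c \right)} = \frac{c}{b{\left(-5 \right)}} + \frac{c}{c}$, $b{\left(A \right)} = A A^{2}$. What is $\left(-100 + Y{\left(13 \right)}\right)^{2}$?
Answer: $\frac{155850256}{15625} \approx 9974.4$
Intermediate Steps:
$b{\left(A \right)} = A^{3}$
$Y{\left(c \right)} = \frac{1}{7} - \frac{c}{875}$ ($Y{\left(c \right)} = \frac{\frac{c}{\left(-5\right)^{3}} + \frac{c}{c}}{7} = \frac{\frac{c}{-125} + 1}{7} = \frac{c \left(- \frac{1}{125}\right) + 1}{7} = \frac{- \frac{c}{125} + 1}{7} = \frac{1 - \frac{c}{125}}{7} = \frac{1}{7} - \frac{c}{875}$)
$\left(-100 + Y{\left(13 \right)}\right)^{2} = \left(-100 + \left(\frac{1}{7} - \frac{13}{875}\right)\right)^{2} = \left(-100 + \frac{16}{125}\right)^{2} = \left(- \frac{12484}{125}\right)^{2} = \frac{155850256}{15625}$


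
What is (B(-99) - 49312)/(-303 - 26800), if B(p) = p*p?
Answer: 39511/27103 ≈ 1.4578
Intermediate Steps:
B(p) = p²
(B(-99) - 49312)/(-303 - 26800) = ((-99)² - 49312)/(-303 - 26800) = (9801 - 49312)/(-27103) = -39511*(-1/27103) = 39511/27103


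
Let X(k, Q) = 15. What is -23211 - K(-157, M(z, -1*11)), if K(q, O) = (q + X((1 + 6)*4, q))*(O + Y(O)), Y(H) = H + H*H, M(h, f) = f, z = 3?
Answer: -9153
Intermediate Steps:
Y(H) = H + H²
K(q, O) = (15 + q)*(O + O*(1 + O)) (K(q, O) = (q + 15)*(O + O*(1 + O)) = (15 + q)*(O + O*(1 + O)))
-23211 - K(-157, M(z, -1*11)) = -23211 - (-1*11)*(30 - 157 + 15*(-1*11) - 157*(1 - 1*11)) = -23211 - (-11)*(30 - 157 + 15*(-11) - 157*(1 - 11)) = -23211 - (-11)*(30 - 157 - 165 - 157*(-10)) = -23211 - (-11)*(30 - 157 - 165 + 1570) = -23211 - (-11)*1278 = -23211 - 1*(-14058) = -23211 + 14058 = -9153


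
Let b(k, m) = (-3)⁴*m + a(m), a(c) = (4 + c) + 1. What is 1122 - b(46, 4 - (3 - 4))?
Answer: 707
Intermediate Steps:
a(c) = 5 + c
b(k, m) = 5 + 82*m (b(k, m) = (-3)⁴*m + (5 + m) = 81*m + (5 + m) = 5 + 82*m)
1122 - b(46, 4 - (3 - 4)) = 1122 - (5 + 82*(4 - (3 - 4))) = 1122 - (5 + 82*(4 - (-1))) = 1122 - (5 + 82*(4 - 1*(-1))) = 1122 - (5 + 82*(4 + 1)) = 1122 - (5 + 82*5) = 1122 - (5 + 410) = 1122 - 1*415 = 1122 - 415 = 707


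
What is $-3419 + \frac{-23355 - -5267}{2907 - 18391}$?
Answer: $- \frac{1890061}{553} \approx -3417.8$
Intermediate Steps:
$-3419 + \frac{-23355 - -5267}{2907 - 18391} = -3419 + \frac{-23355 + 5267}{-15484} = -3419 - - \frac{646}{553} = -3419 + \frac{646}{553} = - \frac{1890061}{553}$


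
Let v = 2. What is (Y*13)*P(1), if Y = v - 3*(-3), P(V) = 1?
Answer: 143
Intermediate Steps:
Y = 11 (Y = 2 - 3*(-3) = 2 + 9 = 11)
(Y*13)*P(1) = (11*13)*1 = 143*1 = 143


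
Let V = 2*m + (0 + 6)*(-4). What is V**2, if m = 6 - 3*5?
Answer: 1764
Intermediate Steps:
m = -9 (m = 6 - 15 = -9)
V = -42 (V = 2*(-9) + (0 + 6)*(-4) = -18 + 6*(-4) = -18 - 24 = -42)
V**2 = (-42)**2 = 1764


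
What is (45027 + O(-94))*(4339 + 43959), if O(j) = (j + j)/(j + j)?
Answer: 2174762344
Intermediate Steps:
O(j) = 1 (O(j) = (2*j)/((2*j)) = (2*j)*(1/(2*j)) = 1)
(45027 + O(-94))*(4339 + 43959) = (45027 + 1)*(4339 + 43959) = 45028*48298 = 2174762344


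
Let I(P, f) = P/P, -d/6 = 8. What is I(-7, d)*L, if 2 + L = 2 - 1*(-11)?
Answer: 11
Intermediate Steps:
d = -48 (d = -6*8 = -48)
I(P, f) = 1
L = 11 (L = -2 + (2 - 1*(-11)) = -2 + (2 + 11) = -2 + 13 = 11)
I(-7, d)*L = 1*11 = 11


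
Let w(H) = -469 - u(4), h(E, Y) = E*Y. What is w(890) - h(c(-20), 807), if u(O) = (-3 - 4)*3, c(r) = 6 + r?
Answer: 10850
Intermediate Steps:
u(O) = -21 (u(O) = -7*3 = -21)
w(H) = -448 (w(H) = -469 - 1*(-21) = -469 + 21 = -448)
w(890) - h(c(-20), 807) = -448 - (6 - 20)*807 = -448 - (-14)*807 = -448 - 1*(-11298) = -448 + 11298 = 10850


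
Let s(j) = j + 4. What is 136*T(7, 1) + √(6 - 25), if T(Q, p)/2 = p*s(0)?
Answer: 1088 + I*√19 ≈ 1088.0 + 4.3589*I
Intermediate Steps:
s(j) = 4 + j
T(Q, p) = 8*p (T(Q, p) = 2*(p*(4 + 0)) = 2*(p*4) = 2*(4*p) = 8*p)
136*T(7, 1) + √(6 - 25) = 136*(8*1) + √(6 - 25) = 136*8 + √(-19) = 1088 + I*√19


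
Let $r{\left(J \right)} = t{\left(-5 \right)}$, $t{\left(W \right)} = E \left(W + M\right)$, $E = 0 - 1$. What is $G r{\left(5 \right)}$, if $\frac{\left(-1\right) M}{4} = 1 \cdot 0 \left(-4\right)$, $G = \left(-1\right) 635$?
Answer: $-3175$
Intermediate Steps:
$E = -1$ ($E = 0 - 1 = -1$)
$G = -635$
$M = 0$ ($M = - 4 \cdot 1 \cdot 0 \left(-4\right) = - 4 \cdot 0 \left(-4\right) = \left(-4\right) 0 = 0$)
$t{\left(W \right)} = - W$ ($t{\left(W \right)} = - (W + 0) = - W$)
$r{\left(J \right)} = 5$ ($r{\left(J \right)} = \left(-1\right) \left(-5\right) = 5$)
$G r{\left(5 \right)} = \left(-635\right) 5 = -3175$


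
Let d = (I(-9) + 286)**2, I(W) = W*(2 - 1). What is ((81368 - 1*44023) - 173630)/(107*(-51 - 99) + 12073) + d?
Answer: 3147294/41 ≈ 76763.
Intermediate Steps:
I(W) = W (I(W) = W*1 = W)
d = 76729 (d = (-9 + 286)**2 = 277**2 = 76729)
((81368 - 1*44023) - 173630)/(107*(-51 - 99) + 12073) + d = ((81368 - 1*44023) - 173630)/(107*(-51 - 99) + 12073) + 76729 = ((81368 - 44023) - 173630)/(107*(-150) + 12073) + 76729 = (37345 - 173630)/(-16050 + 12073) + 76729 = -136285/(-3977) + 76729 = -136285*(-1/3977) + 76729 = 1405/41 + 76729 = 3147294/41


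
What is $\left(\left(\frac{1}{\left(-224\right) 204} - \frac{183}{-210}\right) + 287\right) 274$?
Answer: $\frac{9010881683}{114240} \approx 78877.0$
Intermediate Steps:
$\left(\left(\frac{1}{\left(-224\right) 204} - \frac{183}{-210}\right) + 287\right) 274 = \left(\left(\left(- \frac{1}{224}\right) \frac{1}{204} - - \frac{61}{70}\right) + 287\right) 274 = \left(\left(- \frac{1}{45696} + \frac{61}{70}\right) + 287\right) 274 = \left(\frac{199099}{228480} + 287\right) 274 = \frac{65772859}{228480} \cdot 274 = \frac{9010881683}{114240}$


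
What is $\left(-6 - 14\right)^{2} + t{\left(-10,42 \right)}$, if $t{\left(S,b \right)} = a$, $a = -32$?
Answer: $368$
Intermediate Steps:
$t{\left(S,b \right)} = -32$
$\left(-6 - 14\right)^{2} + t{\left(-10,42 \right)} = \left(-6 - 14\right)^{2} - 32 = \left(-20\right)^{2} - 32 = 400 - 32 = 368$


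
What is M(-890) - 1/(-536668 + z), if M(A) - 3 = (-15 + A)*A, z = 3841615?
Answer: 2661979475990/3304947 ≈ 8.0545e+5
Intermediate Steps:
M(A) = 3 + A*(-15 + A) (M(A) = 3 + (-15 + A)*A = 3 + A*(-15 + A))
M(-890) - 1/(-536668 + z) = (3 + (-890)**2 - 15*(-890)) - 1/(-536668 + 3841615) = (3 + 792100 + 13350) - 1/3304947 = 805453 - 1*1/3304947 = 805453 - 1/3304947 = 2661979475990/3304947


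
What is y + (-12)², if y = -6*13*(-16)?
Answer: 1392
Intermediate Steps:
y = 1248 (y = -78*(-16) = 1248)
y + (-12)² = 1248 + (-12)² = 1248 + 144 = 1392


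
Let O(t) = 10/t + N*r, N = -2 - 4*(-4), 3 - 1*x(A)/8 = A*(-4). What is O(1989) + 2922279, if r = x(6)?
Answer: 5818427677/1989 ≈ 2.9253e+6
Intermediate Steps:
x(A) = 24 + 32*A (x(A) = 24 - 8*A*(-4) = 24 - (-32)*A = 24 + 32*A)
N = 14 (N = -2 + 16 = 14)
r = 216 (r = 24 + 32*6 = 24 + 192 = 216)
O(t) = 3024 + 10/t (O(t) = 10/t + 14*216 = 10/t + 3024 = 3024 + 10/t)
O(1989) + 2922279 = (3024 + 10/1989) + 2922279 = 6014746/1989 + 2922279 = 5818427677/1989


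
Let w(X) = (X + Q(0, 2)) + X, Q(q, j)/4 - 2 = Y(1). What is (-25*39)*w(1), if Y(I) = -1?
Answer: -5850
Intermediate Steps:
Q(q, j) = 4 (Q(q, j) = 8 + 4*(-1) = 8 - 4 = 4)
w(X) = 4 + 2*X (w(X) = (X + 4) + X = (4 + X) + X = 4 + 2*X)
(-25*39)*w(1) = (-25*39)*(4 + 2*1) = -975*(4 + 2) = -975*6 = -5850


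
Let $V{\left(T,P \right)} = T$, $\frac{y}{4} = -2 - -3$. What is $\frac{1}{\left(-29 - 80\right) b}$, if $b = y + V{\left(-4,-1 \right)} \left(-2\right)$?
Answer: $- \frac{1}{1308} \approx -0.00076453$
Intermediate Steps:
$y = 4$ ($y = 4 \left(-2 - -3\right) = 4 \left(-2 + 3\right) = 4 \cdot 1 = 4$)
$b = 12$ ($b = 4 - -8 = 4 + 8 = 12$)
$\frac{1}{\left(-29 - 80\right) b} = \frac{1}{\left(-29 - 80\right) 12} = \frac{1}{\left(-109\right) 12} = \frac{1}{-1308} = - \frac{1}{1308}$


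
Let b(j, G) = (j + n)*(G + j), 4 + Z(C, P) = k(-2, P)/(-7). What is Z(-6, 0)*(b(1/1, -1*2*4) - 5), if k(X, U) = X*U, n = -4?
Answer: -64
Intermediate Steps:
k(X, U) = U*X
Z(C, P) = -4 + 2*P/7 (Z(C, P) = -4 + (P*(-2))/(-7) = -4 - 2*P*(-1/7) = -4 + 2*P/7)
b(j, G) = (-4 + j)*(G + j) (b(j, G) = (j - 4)*(G + j) = (-4 + j)*(G + j))
Z(-6, 0)*(b(1/1, -1*2*4) - 5) = (-4 + (2/7)*0)*(((1/1)**2 - 4*(-1*2)*4 - 4/1 + (-1*2*4)/1) - 5) = (-4 + 0)*((1**2 - (-8)*4 - 4*1 - 2*4*1) - 5) = -4*((1 - 4*(-8) - 4 - 8*1) - 5) = -4*((1 + 32 - 4 - 8) - 5) = -4*(21 - 5) = -4*16 = -64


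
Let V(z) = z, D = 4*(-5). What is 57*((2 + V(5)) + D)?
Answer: -741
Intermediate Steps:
D = -20
57*((2 + V(5)) + D) = 57*((2 + 5) - 20) = 57*(7 - 20) = 57*(-13) = -741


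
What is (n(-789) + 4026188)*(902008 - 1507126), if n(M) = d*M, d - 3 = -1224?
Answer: -3019270752726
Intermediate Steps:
d = -1221 (d = 3 - 1224 = -1221)
n(M) = -1221*M
(n(-789) + 4026188)*(902008 - 1507126) = (-1221*(-789) + 4026188)*(902008 - 1507126) = (963369 + 4026188)*(-605118) = 4989557*(-605118) = -3019270752726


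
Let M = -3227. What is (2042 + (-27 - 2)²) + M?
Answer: -344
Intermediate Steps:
(2042 + (-27 - 2)²) + M = (2042 + (-27 - 2)²) - 3227 = (2042 + (-29)²) - 3227 = (2042 + 841) - 3227 = 2883 - 3227 = -344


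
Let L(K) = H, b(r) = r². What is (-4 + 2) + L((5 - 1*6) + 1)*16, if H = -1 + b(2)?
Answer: 46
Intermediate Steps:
H = 3 (H = -1 + 2² = -1 + 4 = 3)
L(K) = 3
(-4 + 2) + L((5 - 1*6) + 1)*16 = (-4 + 2) + 3*16 = -2 + 48 = 46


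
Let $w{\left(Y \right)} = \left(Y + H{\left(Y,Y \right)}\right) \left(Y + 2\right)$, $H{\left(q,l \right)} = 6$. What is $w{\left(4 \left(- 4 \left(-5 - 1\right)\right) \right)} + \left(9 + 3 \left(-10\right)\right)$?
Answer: $9975$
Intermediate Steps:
$w{\left(Y \right)} = \left(2 + Y\right) \left(6 + Y\right)$ ($w{\left(Y \right)} = \left(Y + 6\right) \left(Y + 2\right) = \left(6 + Y\right) \left(2 + Y\right) = \left(2 + Y\right) \left(6 + Y\right)$)
$w{\left(4 \left(- 4 \left(-5 - 1\right)\right) \right)} + \left(9 + 3 \left(-10\right)\right) = \left(12 + \left(4 \left(- 4 \left(-5 - 1\right)\right)\right)^{2} + 8 \cdot 4 \left(- 4 \left(-5 - 1\right)\right)\right) + \left(9 + 3 \left(-10\right)\right) = \left(12 + \left(4 \left(\left(-4\right) \left(-6\right)\right)\right)^{2} + 8 \cdot 4 \left(\left(-4\right) \left(-6\right)\right)\right) + \left(9 - 30\right) = \left(12 + \left(4 \cdot 24\right)^{2} + 8 \cdot 4 \cdot 24\right) - 21 = \left(12 + 96^{2} + 8 \cdot 96\right) - 21 = \left(12 + 9216 + 768\right) - 21 = 9996 - 21 = 9975$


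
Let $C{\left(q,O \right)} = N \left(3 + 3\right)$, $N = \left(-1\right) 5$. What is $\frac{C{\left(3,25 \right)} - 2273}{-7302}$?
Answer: $\frac{2303}{7302} \approx 0.31539$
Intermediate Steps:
$N = -5$
$C{\left(q,O \right)} = -30$ ($C{\left(q,O \right)} = - 5 \left(3 + 3\right) = \left(-5\right) 6 = -30$)
$\frac{C{\left(3,25 \right)} - 2273}{-7302} = \frac{-30 - 2273}{-7302} = \left(-30 - 2273\right) \left(- \frac{1}{7302}\right) = \left(-2303\right) \left(- \frac{1}{7302}\right) = \frac{2303}{7302}$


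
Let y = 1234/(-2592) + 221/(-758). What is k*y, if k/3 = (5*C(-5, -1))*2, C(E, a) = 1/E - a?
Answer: -377051/20466 ≈ -18.423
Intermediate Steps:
y = -377051/491184 (y = 1234*(-1/2592) + 221*(-1/758) = -617/1296 - 221/758 = -377051/491184 ≈ -0.76764)
k = 24 (k = 3*((5*(1/(-5) - 1*(-1)))*2) = 3*((5*(-⅕ + 1))*2) = 3*((5*(⅘))*2) = 3*(4*2) = 3*8 = 24)
k*y = 24*(-377051/491184) = -377051/20466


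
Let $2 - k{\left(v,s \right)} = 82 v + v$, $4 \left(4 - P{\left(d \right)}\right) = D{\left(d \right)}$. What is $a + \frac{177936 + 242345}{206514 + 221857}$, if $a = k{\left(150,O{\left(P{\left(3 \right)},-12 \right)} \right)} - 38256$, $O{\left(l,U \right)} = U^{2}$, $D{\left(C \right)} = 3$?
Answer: $- \frac{21719702903}{428371} \approx -50703.0$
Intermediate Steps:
$P{\left(d \right)} = \frac{13}{4}$ ($P{\left(d \right)} = 4 - \frac{3}{4} = \frac{13}{4}$)
$k{\left(v,s \right)} = 2 - 83 v$ ($k{\left(v,s \right)} = 2 - \left(82 v + v\right) = 2 - 83 v$)
$a = -50704$ ($a = \left(2 - 12450\right) - 38256 = -12448 - 38256 = -50704$)
$a + \frac{177936 + 242345}{206514 + 221857} = -50704 + \frac{177936 + 242345}{206514 + 221857} = -50704 + \frac{420281}{428371} = - \frac{21719702903}{428371}$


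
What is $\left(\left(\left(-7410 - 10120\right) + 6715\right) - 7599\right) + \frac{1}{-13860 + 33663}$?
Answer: $- \frac{364652441}{19803} \approx -18414.0$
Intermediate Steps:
$\left(\left(\left(-7410 - 10120\right) + 6715\right) - 7599\right) + \frac{1}{-13860 + 33663} = \left(\left(-17530 + 6715\right) - 7599\right) + \frac{1}{19803} = \left(-10815 - 7599\right) + \frac{1}{19803} = -18414 + \frac{1}{19803} = - \frac{364652441}{19803}$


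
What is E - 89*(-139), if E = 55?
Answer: 12426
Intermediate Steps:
E - 89*(-139) = 55 - 89*(-139) = 55 + 12371 = 12426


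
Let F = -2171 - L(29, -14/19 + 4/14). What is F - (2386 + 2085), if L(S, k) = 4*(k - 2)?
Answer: -882082/133 ≈ -6632.2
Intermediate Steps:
L(S, k) = -8 + 4*k (L(S, k) = 4*(-2 + k) = -8 + 4*k)
F = -287439/133 (F = -2171 - (-8 + 4*(-14/19 + 4/14)) = -2171 - (-8 + 4*(-14*1/19 + 4*(1/14))) = -2171 - (-8 + 4*(-14/19 + 2/7)) = -2171 - (-8 + 4*(-60/133)) = -2171 - (-8 - 240/133) = -2171 - 1*(-1304/133) = -2171 + 1304/133 = -287439/133 ≈ -2161.2)
F - (2386 + 2085) = -287439/133 - (2386 + 2085) = -287439/133 - 1*4471 = -287439/133 - 4471 = -882082/133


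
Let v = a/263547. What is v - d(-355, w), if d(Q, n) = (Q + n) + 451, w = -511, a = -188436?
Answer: 36394523/87849 ≈ 414.29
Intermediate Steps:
d(Q, n) = 451 + Q + n
v = -62812/87849 (v = -188436/263547 = -188436*1/263547 = -62812/87849 ≈ -0.71500)
v - d(-355, w) = -62812/87849 - (451 - 355 - 511) = -62812/87849 - 1*(-415) = -62812/87849 + 415 = 36394523/87849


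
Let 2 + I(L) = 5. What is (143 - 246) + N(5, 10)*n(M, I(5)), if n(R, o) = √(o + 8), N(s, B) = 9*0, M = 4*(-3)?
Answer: -103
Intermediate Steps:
I(L) = 3 (I(L) = -2 + 5 = 3)
M = -12
N(s, B) = 0
n(R, o) = √(8 + o)
(143 - 246) + N(5, 10)*n(M, I(5)) = (143 - 246) + 0*√(8 + 3) = -103 + 0*√11 = -103 + 0 = -103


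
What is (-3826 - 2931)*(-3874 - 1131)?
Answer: 33818785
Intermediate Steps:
(-3826 - 2931)*(-3874 - 1131) = -6757*(-5005) = 33818785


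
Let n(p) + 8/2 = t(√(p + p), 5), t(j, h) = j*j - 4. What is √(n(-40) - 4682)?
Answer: 3*I*√530 ≈ 69.065*I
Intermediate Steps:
t(j, h) = -4 + j² (t(j, h) = j² - 4 = -4 + j²)
n(p) = -8 + 2*p (n(p) = -4 + (-4 + (√(p + p))²) = -4 + (-4 + (√(2*p))²) = -4 + (-4 + (√2*√p)²) = -4 + (-4 + 2*p) = -8 + 2*p)
√(n(-40) - 4682) = √((-8 + 2*(-40)) - 4682) = √((-8 - 80) - 4682) = √(-88 - 4682) = √(-4770) = 3*I*√530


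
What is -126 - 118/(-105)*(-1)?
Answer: -13348/105 ≈ -127.12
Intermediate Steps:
-126 - 118/(-105)*(-1) = -126 - 118*(-1/105)*(-1) = -126 + (118/105)*(-1) = -126 - 118/105 = -13348/105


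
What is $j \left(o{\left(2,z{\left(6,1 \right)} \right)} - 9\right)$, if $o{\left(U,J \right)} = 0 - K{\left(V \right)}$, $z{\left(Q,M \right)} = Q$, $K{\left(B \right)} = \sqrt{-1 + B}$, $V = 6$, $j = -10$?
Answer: $90 + 10 \sqrt{5} \approx 112.36$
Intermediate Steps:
$o{\left(U,J \right)} = - \sqrt{5}$ ($o{\left(U,J \right)} = 0 - \sqrt{-1 + 6} = 0 - \sqrt{5} = - \sqrt{5}$)
$j \left(o{\left(2,z{\left(6,1 \right)} \right)} - 9\right) = - 10 \left(- \sqrt{5} - 9\right) = - 10 \left(-9 - \sqrt{5}\right) = 90 + 10 \sqrt{5}$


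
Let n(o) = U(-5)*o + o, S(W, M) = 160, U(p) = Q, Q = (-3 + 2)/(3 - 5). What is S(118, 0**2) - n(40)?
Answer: 100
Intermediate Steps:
Q = 1/2 (Q = -1/(-2) = -1*(-1/2) = 1/2 ≈ 0.50000)
U(p) = 1/2
n(o) = 3*o/2 (n(o) = o/2 + o = 3*o/2)
S(118, 0**2) - n(40) = 160 - 3*40/2 = 160 - 1*60 = 160 - 60 = 100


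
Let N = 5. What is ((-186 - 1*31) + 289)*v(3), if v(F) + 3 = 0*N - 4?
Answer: -504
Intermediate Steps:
v(F) = -7 (v(F) = -3 + (0*5 - 4) = -3 + (0 - 4) = -3 - 4 = -7)
((-186 - 1*31) + 289)*v(3) = ((-186 - 1*31) + 289)*(-7) = ((-186 - 31) + 289)*(-7) = (-217 + 289)*(-7) = 72*(-7) = -504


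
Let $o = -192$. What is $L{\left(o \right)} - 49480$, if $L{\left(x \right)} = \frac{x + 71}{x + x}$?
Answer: $- \frac{19000199}{384} \approx -49480.0$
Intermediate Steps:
$L{\left(x \right)} = \frac{71 + x}{2 x}$
$L{\left(o \right)} - 49480 = \frac{71 - 192}{2 \left(-192\right)} - 49480 = \frac{1}{2} \left(- \frac{1}{192}\right) \left(-121\right) - 49480 = \frac{121}{384} - 49480 = - \frac{19000199}{384}$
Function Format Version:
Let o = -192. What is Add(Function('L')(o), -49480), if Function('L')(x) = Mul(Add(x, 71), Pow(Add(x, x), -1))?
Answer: Rational(-19000199, 384) ≈ -49480.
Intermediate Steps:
Function('L')(x) = Mul(Rational(1, 2), Pow(x, -1), Add(71, x)) (Function('L')(x) = Mul(Add(71, x), Pow(Mul(2, x), -1)) = Mul(Add(71, x), Mul(Rational(1, 2), Pow(x, -1))) = Mul(Rational(1, 2), Pow(x, -1), Add(71, x)))
Add(Function('L')(o), -49480) = Add(Mul(Rational(1, 2), Pow(-192, -1), Add(71, -192)), -49480) = Add(Mul(Rational(1, 2), Rational(-1, 192), -121), -49480) = Add(Rational(121, 384), -49480) = Rational(-19000199, 384)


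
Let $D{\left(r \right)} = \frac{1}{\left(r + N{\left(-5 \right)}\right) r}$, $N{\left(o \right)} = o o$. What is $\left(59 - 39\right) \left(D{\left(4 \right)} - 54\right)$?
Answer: $- \frac{31315}{29} \approx -1079.8$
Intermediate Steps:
$N{\left(o \right)} = o^{2}$
$D{\left(r \right)} = \frac{1}{r \left(25 + r\right)}$ ($D{\left(r \right)} = \frac{1}{\left(r + \left(-5\right)^{2}\right) r} = \frac{1}{\left(r + 25\right) r} = \frac{1}{\left(25 + r\right) r} = \frac{1}{r \left(25 + r\right)}$)
$\left(59 - 39\right) \left(D{\left(4 \right)} - 54\right) = \left(59 - 39\right) \left(\frac{1}{4 \left(25 + 4\right)} - 54\right) = 20 \left(\frac{1}{4 \cdot 29} - 54\right) = 20 \left(\frac{1}{4} \cdot \frac{1}{29} - 54\right) = 20 \left(\frac{1}{116} - 54\right) = 20 \left(- \frac{6263}{116}\right) = - \frac{31315}{29}$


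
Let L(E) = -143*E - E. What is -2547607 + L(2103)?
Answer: -2850439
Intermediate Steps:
L(E) = -144*E
-2547607 + L(2103) = -2547607 - 144*2103 = -2547607 - 302832 = -2850439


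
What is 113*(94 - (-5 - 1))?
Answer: 11300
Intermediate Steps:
113*(94 - (-5 - 1)) = 113*(94 - 1*(-6)) = 113*(94 + 6) = 113*100 = 11300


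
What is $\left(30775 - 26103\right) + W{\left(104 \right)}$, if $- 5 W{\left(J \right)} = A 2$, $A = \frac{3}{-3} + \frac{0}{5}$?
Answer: $\frac{23362}{5} \approx 4672.4$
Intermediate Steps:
$A = -1$ ($A = 3 \left(- \frac{1}{3}\right) + 0 \cdot \frac{1}{5} = -1 + 0 = -1$)
$W{\left(J \right)} = \frac{2}{5}$ ($W{\left(J \right)} = - \frac{\left(-1\right) 2}{5} = \left(- \frac{1}{5}\right) \left(-2\right) = \frac{2}{5}$)
$\left(30775 - 26103\right) + W{\left(104 \right)} = \left(30775 - 26103\right) + \frac{2}{5} = 4672 + \frac{2}{5} = \frac{23362}{5}$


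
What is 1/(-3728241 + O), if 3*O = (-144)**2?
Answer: -1/3721329 ≈ -2.6872e-7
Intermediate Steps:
O = 6912 (O = (1/3)*(-144)**2 = (1/3)*20736 = 6912)
1/(-3728241 + O) = 1/(-3728241 + 6912) = 1/(-3721329) = -1/3721329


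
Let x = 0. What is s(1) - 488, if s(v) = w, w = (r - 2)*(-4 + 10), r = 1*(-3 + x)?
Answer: -518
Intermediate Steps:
r = -3 (r = 1*(-3 + 0) = 1*(-3) = -3)
w = -30 (w = (-3 - 2)*(-4 + 10) = -5*6 = -30)
s(v) = -30
s(1) - 488 = -30 - 488 = -518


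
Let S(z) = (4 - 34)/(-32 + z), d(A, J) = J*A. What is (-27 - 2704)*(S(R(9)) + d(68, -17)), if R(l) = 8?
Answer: 12614489/4 ≈ 3.1536e+6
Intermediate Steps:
d(A, J) = A*J
S(z) = -30/(-32 + z)
(-27 - 2704)*(S(R(9)) + d(68, -17)) = (-27 - 2704)*(-30/(-32 + 8) + 68*(-17)) = -2731*(-30/(-24) - 1156) = -2731*(-30*(-1/24) - 1156) = -2731*(5/4 - 1156) = -2731*(-4619/4) = 12614489/4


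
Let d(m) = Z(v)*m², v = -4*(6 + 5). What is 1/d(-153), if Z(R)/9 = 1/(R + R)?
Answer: -88/210681 ≈ -0.00041769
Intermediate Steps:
v = -44 (v = -4*11 = -44)
Z(R) = 9/(2*R) (Z(R) = 9/(R + R) = 9/((2*R)) = 9*(1/(2*R)) = 9/(2*R))
d(m) = -9*m²/88 (d(m) = ((9/2)/(-44))*m² = ((9/2)*(-1/44))*m² = -9*m²/88)
1/d(-153) = 1/(-9/88*(-153)²) = 1/(-9/88*23409) = 1/(-210681/88) = -88/210681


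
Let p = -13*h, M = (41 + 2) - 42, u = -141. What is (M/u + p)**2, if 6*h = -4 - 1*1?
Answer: 9320809/79524 ≈ 117.21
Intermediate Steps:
h = -5/6 (h = (-4 - 1*1)/6 = (-4 - 1)/6 = (1/6)*(-5) = -5/6 ≈ -0.83333)
M = 1 (M = 43 - 42 = 1)
p = 65/6 (p = -13*(-5/6) = 65/6 ≈ 10.833)
(M/u + p)**2 = (1/(-141) + 65/6)**2 = (1*(-1/141) + 65/6)**2 = (-1/141 + 65/6)**2 = (3053/282)**2 = 9320809/79524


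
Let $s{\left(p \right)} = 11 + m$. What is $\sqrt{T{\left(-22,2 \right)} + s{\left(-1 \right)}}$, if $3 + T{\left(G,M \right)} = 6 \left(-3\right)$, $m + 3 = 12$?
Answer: $i \approx 1.0 i$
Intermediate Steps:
$m = 9$ ($m = -3 + 12 = 9$)
$s{\left(p \right)} = 20$ ($s{\left(p \right)} = 11 + 9 = 20$)
$T{\left(G,M \right)} = -21$ ($T{\left(G,M \right)} = -3 + 6 \left(-3\right) = -3 - 18 = -21$)
$\sqrt{T{\left(-22,2 \right)} + s{\left(-1 \right)}} = \sqrt{-21 + 20} = \sqrt{-1} = i$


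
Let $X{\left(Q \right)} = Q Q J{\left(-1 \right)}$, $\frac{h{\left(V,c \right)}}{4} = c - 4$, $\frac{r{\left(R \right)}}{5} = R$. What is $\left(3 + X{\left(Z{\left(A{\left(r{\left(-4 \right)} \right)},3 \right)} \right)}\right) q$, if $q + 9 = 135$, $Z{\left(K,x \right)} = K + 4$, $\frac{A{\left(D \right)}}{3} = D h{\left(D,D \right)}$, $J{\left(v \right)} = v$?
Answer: $-4186185318$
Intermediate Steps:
$r{\left(R \right)} = 5 R$
$h{\left(V,c \right)} = -16 + 4 c$ ($h{\left(V,c \right)} = 4 \left(c - 4\right) = 4 \left(-4 + c\right) = -16 + 4 c$)
$A{\left(D \right)} = 3 D \left(-16 + 4 D\right)$
$Z{\left(K,x \right)} = 4 + K$
$q = 126$ ($q = -9 + 135 = 126$)
$X{\left(Q \right)} = - Q^{2}$ ($X{\left(Q \right)} = Q Q \left(-1\right) = Q^{2} \left(-1\right) = - Q^{2}$)
$\left(3 + X{\left(Z{\left(A{\left(r{\left(-4 \right)} \right)},3 \right)} \right)}\right) q = \left(3 - \left(4 + 12 \cdot 5 \left(-4\right) \left(-4 + 5 \left(-4\right)\right)\right)^{2}\right) 126 = \left(3 - \left(4 + 12 \left(-20\right) \left(-4 - 20\right)\right)^{2}\right) 126 = \left(3 - \left(4 + 12 \left(-20\right) \left(-24\right)\right)^{2}\right) 126 = \left(3 - \left(4 + 5760\right)^{2}\right) 126 = \left(3 - 5764^{2}\right) 126 = \left(3 - 33223696\right) 126 = \left(-33223693\right) 126 = -4186185318$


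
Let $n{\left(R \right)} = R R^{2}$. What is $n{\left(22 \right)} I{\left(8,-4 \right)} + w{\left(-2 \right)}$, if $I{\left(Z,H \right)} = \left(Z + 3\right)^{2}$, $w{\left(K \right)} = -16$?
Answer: $1288392$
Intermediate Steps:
$n{\left(R \right)} = R^{3}$
$I{\left(Z,H \right)} = \left(3 + Z\right)^{2}$
$n{\left(22 \right)} I{\left(8,-4 \right)} + w{\left(-2 \right)} = 22^{3} \left(3 + 8\right)^{2} - 16 = 10648 \cdot 11^{2} - 16 = 10648 \cdot 121 - 16 = 1288408 - 16 = 1288392$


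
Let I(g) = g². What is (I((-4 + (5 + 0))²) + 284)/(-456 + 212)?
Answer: -285/244 ≈ -1.1680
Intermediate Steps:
(I((-4 + (5 + 0))²) + 284)/(-456 + 212) = (((-4 + (5 + 0))²)² + 284)/(-456 + 212) = (((-4 + 5)²)² + 284)/(-244) = ((1²)² + 284)*(-1/244) = (1² + 284)*(-1/244) = (1 + 284)*(-1/244) = 285*(-1/244) = -285/244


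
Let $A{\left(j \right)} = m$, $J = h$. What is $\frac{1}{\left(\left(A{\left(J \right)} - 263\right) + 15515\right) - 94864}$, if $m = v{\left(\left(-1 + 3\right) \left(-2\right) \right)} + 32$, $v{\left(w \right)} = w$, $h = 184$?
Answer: $- \frac{1}{79584} \approx -1.2565 \cdot 10^{-5}$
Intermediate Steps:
$J = 184$
$m = 28$ ($m = \left(-1 + 3\right) \left(-2\right) + 32 = 2 \left(-2\right) + 32 = -4 + 32 = 28$)
$A{\left(j \right)} = 28$
$\frac{1}{\left(\left(A{\left(J \right)} - 263\right) + 15515\right) - 94864} = \frac{1}{\left(\left(28 - 263\right) + 15515\right) - 94864} = \frac{1}{\left(-235 + 15515\right) - 94864} = \frac{1}{15280 - 94864} = \frac{1}{-79584} = - \frac{1}{79584}$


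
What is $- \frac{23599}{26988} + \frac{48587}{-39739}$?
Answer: $- \frac{321295231}{153210876} \approx -2.0971$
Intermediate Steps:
$- \frac{23599}{26988} + \frac{48587}{-39739} = \left(-23599\right) \frac{1}{26988} + 48587 \left(- \frac{1}{39739}\right) = - \frac{23599}{26988} - \frac{6941}{5677} = - \frac{321295231}{153210876}$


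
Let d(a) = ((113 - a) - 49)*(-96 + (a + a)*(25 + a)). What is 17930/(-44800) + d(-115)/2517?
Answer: 5506082233/3758720 ≈ 1464.9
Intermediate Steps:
d(a) = (-96 + 2*a*(25 + a))*(64 - a) (d(a) = (64 - a)*(-96 + (2*a)*(25 + a)) = (64 - a)*(-96 + 2*a*(25 + a)) = (-96 + 2*a*(25 + a))*(64 - a))
17930/(-44800) + d(-115)/2517 = 17930/(-44800) + (-6144 - 2*(-115)³ + 78*(-115)² + 3296*(-115))/2517 = 17930*(-1/44800) + (-6144 - 2*(-1520875) + 78*13225 - 379040)*(1/2517) = -1793/4480 + (-6144 + 3041750 + 1031550 - 379040)*(1/2517) = -1793/4480 + 3688116*(1/2517) = -1793/4480 + 1229372/839 = 5506082233/3758720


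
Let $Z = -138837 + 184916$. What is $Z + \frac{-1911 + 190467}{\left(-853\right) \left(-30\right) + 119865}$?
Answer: $\frac{2234203167}{48485} \approx 46080.0$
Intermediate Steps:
$Z = 46079$
$Z + \frac{-1911 + 190467}{\left(-853\right) \left(-30\right) + 119865} = 46079 + \frac{-1911 + 190467}{\left(-853\right) \left(-30\right) + 119865} = 46079 + \frac{188556}{25590 + 119865} = 46079 + \frac{188556}{145455} = 46079 + 188556 \cdot \frac{1}{145455} = 46079 + \frac{62852}{48485} = \frac{2234203167}{48485}$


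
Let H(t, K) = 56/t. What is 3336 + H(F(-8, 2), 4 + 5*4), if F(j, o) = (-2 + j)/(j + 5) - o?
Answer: 3378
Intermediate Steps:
F(j, o) = -o + (-2 + j)/(5 + j) (F(j, o) = (-2 + j)/(5 + j) - o = -o + (-2 + j)/(5 + j))
3336 + H(F(-8, 2), 4 + 5*4) = 3336 + 56/(((-2 - 8 - 5*2 - 1*(-8)*2)/(5 - 8))) = 3336 + 56/(((-2 - 8 - 10 + 16)/(-3))) = 3336 + 56/((-⅓*(-4))) = 3336 + 56/(4/3) = 3336 + 56*(¾) = 3336 + 42 = 3378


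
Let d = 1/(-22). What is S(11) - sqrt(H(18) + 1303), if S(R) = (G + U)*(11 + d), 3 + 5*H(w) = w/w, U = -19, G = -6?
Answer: -6025/22 - sqrt(32565)/5 ≈ -309.96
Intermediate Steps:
H(w) = -2/5 (H(w) = -3/5 + (w/w)/5 = -3/5 + (1/5)*1 = -3/5 + 1/5 = -2/5)
d = -1/22 ≈ -0.045455
S(R) = -6025/22 (S(R) = (-6 - 19)*(11 - 1/22) = -25*241/22 = -6025/22)
S(11) - sqrt(H(18) + 1303) = -6025/22 - sqrt(-2/5 + 1303) = -6025/22 - sqrt(6513/5) = -6025/22 - sqrt(32565)/5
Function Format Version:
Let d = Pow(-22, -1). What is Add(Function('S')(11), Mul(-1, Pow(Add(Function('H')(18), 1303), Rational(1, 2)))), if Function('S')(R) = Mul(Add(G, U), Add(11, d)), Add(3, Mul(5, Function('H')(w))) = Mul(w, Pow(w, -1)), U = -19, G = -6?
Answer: Add(Rational(-6025, 22), Mul(Rational(-1, 5), Pow(32565, Rational(1, 2)))) ≈ -309.96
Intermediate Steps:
Function('H')(w) = Rational(-2, 5) (Function('H')(w) = Add(Rational(-3, 5), Mul(Rational(1, 5), Mul(w, Pow(w, -1)))) = Add(Rational(-3, 5), Mul(Rational(1, 5), 1)) = Add(Rational(-3, 5), Rational(1, 5)) = Rational(-2, 5))
d = Rational(-1, 22) ≈ -0.045455
Function('S')(R) = Rational(-6025, 22) (Function('S')(R) = Mul(Add(-6, -19), Add(11, Rational(-1, 22))) = Mul(-25, Rational(241, 22)) = Rational(-6025, 22))
Add(Function('S')(11), Mul(-1, Pow(Add(Function('H')(18), 1303), Rational(1, 2)))) = Add(Rational(-6025, 22), Mul(-1, Pow(Add(Rational(-2, 5), 1303), Rational(1, 2)))) = Add(Rational(-6025, 22), Mul(-1, Pow(Rational(6513, 5), Rational(1, 2)))) = Add(Rational(-6025, 22), Mul(-1, Mul(Rational(1, 5), Pow(32565, Rational(1, 2))))) = Add(Rational(-6025, 22), Mul(Rational(-1, 5), Pow(32565, Rational(1, 2))))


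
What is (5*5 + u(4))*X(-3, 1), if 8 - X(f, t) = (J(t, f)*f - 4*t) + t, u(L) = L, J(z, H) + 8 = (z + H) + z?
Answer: -464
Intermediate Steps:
J(z, H) = -8 + H + 2*z (J(z, H) = -8 + ((z + H) + z) = -8 + ((H + z) + z) = -8 + (H + 2*z) = -8 + H + 2*z)
X(f, t) = 8 + 3*t - f*(-8 + f + 2*t) (X(f, t) = 8 - (((-8 + f + 2*t)*f - 4*t) + t) = 8 - ((f*(-8 + f + 2*t) - 4*t) + t) = 8 - ((-4*t + f*(-8 + f + 2*t)) + t) = 8 - (-3*t + f*(-8 + f + 2*t)) = 8 + (3*t - f*(-8 + f + 2*t)) = 8 + 3*t - f*(-8 + f + 2*t))
(5*5 + u(4))*X(-3, 1) = (5*5 + 4)*(8 + 3*1 - 1*(-3)*(-8 - 3 + 2*1)) = (25 + 4)*(8 + 3 - 1*(-3)*(-8 - 3 + 2)) = 29*(8 + 3 - 1*(-3)*(-9)) = 29*(8 + 3 - 27) = 29*(-16) = -464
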